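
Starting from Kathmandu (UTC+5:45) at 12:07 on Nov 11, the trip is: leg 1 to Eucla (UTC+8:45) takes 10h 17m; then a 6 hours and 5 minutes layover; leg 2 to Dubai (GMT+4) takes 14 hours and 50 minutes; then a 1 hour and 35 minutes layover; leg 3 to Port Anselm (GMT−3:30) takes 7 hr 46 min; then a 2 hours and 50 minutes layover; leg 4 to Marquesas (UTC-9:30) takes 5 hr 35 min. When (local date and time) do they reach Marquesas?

21:50 on Nov 12

Convert departure to UTC: 12:07 − 5:45 = 06:22 UTC on Nov 11.
Add 10 hours and 17 minutes leg 1 → 16:39 UTC.
Add 6 hours 5 minutes layover in Eucla → 22:44 UTC.
Add 14 hours 50 minutes leg 2 → 13:34 UTC (Nov 12).
Add 1 hour 35 minutes layover in Dubai → 15:09 UTC.
Add 7 hours 46 minutes leg 3 → 22:55 UTC.
Add 2 hours 50 minutes layover in Port Anselm → 01:45 UTC (Nov 13).
Add 5 hours and 35 minutes leg 4 → 07:20 UTC.
Marquesas is UTC−9:30, so local arrival = 07:20 − 9:30 = 21:50 on Nov 12.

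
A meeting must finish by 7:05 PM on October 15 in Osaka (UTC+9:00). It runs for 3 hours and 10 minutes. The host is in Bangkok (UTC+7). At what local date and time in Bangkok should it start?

1:55 PM on October 15

Target end time in UTC: 7:05 PM − 9:00 = 10:05 AM on Oct 15.
Subtract 3 hours and 10 minutes → start 6:55 AM UTC on Oct 15.
Bangkok is UTC+7:00: 6:55 AM + 7:00 = 1:55 PM on Oct 15.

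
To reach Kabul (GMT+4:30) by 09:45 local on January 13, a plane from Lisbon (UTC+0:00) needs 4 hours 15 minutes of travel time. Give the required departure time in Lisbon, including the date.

Target arrival in UTC: 09:45 − 4:30 = 05:15 on Jan 13.
Subtract 4 hours 15 minutes → departure 01:00 UTC on Jan 13.
Lisbon is UTC+0, so departure is 01:00 on Jan 13.

01:00 on Jan 13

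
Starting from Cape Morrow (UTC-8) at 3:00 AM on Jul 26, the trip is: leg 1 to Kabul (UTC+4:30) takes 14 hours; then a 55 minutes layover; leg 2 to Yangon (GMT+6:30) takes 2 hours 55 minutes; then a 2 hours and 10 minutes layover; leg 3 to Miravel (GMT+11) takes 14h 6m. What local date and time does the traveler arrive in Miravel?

8:06 AM on July 28

Convert departure to UTC: 3:00 AM + 8:00 = 11:00 AM UTC on Jul 26.
Add 14 hours leg 1 → 1:00 AM UTC (Jul 27).
Add 55 minutes layover in Kabul → 1:55 AM UTC.
Add 2 hours and 55 minutes leg 2 → 4:50 AM UTC.
Add 2 hours 10 minutes layover in Yangon → 7:00 AM UTC.
Add 14 hours and 6 minutes leg 3 → 9:06 PM UTC.
Miravel is UTC+11:00, so local arrival = 9:06 PM + 11:00 = 8:06 AM on Jul 28.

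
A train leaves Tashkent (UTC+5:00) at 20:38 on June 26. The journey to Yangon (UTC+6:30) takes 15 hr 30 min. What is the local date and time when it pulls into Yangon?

13:38 on June 27

Convert departure to UTC: 20:38 − 5:00 = 15:38 UTC on Jun 26.
Add 15 hours 30 minutes travel time → 07:08 UTC (Jun 27).
Yangon is UTC+6:30, so local arrival = 07:08 + 6:30 = 13:38 on Jun 27.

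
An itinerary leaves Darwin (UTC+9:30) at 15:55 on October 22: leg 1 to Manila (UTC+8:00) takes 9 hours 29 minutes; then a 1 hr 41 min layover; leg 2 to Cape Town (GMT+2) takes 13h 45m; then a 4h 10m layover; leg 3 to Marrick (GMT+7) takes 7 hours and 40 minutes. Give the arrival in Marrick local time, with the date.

02:10 on October 24

Convert departure to UTC: 15:55 − 9:30 = 06:25 UTC on Oct 22.
Add 9 hours 29 minutes leg 1 → 15:54 UTC.
Add 1 hour and 41 minutes layover in Manila → 17:35 UTC.
Add 13 hours and 45 minutes leg 2 → 07:20 UTC (Oct 23).
Add 4 hours and 10 minutes layover in Cape Town → 11:30 UTC.
Add 7 hours 40 minutes leg 3 → 19:10 UTC.
Marrick is UTC+7:00, so local arrival = 19:10 + 7:00 = 02:10 on Oct 24.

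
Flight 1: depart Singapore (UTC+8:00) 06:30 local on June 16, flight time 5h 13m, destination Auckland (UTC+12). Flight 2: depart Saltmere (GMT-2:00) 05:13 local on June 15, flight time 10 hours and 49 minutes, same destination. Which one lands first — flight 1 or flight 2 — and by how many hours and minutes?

Flight 1 in UTC: 06:30 − 8:00 = 22:30 on Jun 15.
+5 hours 13 minutes → arrive 03:43 UTC on Jun 16.
Flight 2 in UTC: 05:13 + 2:00 = 07:13 on Jun 15.
+10 hours and 49 minutes → arrive 18:02 UTC on Jun 15.
Flight 2 lands earlier by 9 hours 41 minutes.

the second, by 9 hours 41 minutes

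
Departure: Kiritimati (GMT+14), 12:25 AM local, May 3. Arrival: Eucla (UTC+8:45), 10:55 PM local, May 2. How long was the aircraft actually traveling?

3 hours 45 minutes

Departure in UTC: 12:25 AM − 14:00 = 10:25 AM on May 2.
Arrival in UTC: 10:55 PM − 8:45 = 2:10 PM on May 2.
Elapsed = 2:10 PM − 10:25 AM = 3 hours 45 minutes.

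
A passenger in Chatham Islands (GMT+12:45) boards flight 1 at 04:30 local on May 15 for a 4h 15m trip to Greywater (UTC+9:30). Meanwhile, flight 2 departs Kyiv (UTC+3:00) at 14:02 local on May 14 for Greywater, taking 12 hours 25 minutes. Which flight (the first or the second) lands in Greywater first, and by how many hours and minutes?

Flight 1 in UTC: 04:30 − 12:45 = 15:45 on May 14.
+4 hours and 15 minutes → arrive 20:00 UTC on May 14.
Flight 2 in UTC: 14:02 − 3:00 = 11:02 on May 14.
+12 hours 25 minutes → arrive 23:27 UTC on May 14.
Flight 1 lands earlier by 3 hours 27 minutes.

the first, by 3 hours 27 minutes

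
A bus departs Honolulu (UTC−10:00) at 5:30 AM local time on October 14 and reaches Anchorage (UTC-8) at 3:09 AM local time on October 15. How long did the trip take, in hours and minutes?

19 hours 39 minutes

Departure in UTC: 5:30 AM + 10:00 = 3:30 PM on Oct 14.
Arrival in UTC: 3:09 AM + 8:00 = 11:09 AM on Oct 15.
Elapsed = 11:09 AM − 3:30 PM (+1 day) = 19 hours 39 minutes.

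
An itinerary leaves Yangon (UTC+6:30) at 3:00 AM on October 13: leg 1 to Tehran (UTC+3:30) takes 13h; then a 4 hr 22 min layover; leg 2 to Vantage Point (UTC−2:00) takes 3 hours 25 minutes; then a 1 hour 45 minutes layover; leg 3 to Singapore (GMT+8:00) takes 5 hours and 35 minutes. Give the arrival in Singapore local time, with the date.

Convert departure to UTC: 3:00 AM − 6:30 = 8:30 PM UTC on Oct 12.
Add 13 hours leg 1 → 9:30 AM UTC (Oct 13).
Add 4 hours 22 minutes layover in Tehran → 1:52 PM UTC.
Add 3 hours 25 minutes leg 2 → 5:17 PM UTC.
Add 1 hour 45 minutes layover in Vantage Point → 7:02 PM UTC.
Add 5 hours 35 minutes leg 3 → 12:37 AM UTC (Oct 14).
Singapore is UTC+8:00, so local arrival = 12:37 AM + 8:00 = 8:37 AM on Oct 14.

8:37 AM on Oct 14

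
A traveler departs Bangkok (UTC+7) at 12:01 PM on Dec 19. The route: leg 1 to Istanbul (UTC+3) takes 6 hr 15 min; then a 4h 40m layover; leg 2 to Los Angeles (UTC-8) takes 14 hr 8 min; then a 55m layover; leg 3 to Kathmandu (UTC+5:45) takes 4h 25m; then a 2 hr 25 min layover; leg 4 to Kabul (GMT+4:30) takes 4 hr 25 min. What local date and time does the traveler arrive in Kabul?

Convert departure to UTC: 12:01 PM − 7:00 = 5:01 AM UTC on Dec 19.
Add 6 hours 15 minutes leg 1 → 11:16 AM UTC.
Add 4 hours 40 minutes layover in Istanbul → 3:56 PM UTC.
Add 14 hours 8 minutes leg 2 → 6:04 AM UTC (Dec 20).
Add 55 minutes layover in Los Angeles → 6:59 AM UTC.
Add 4 hours 25 minutes leg 3 → 11:24 AM UTC.
Add 2 hours 25 minutes layover in Kathmandu → 1:49 PM UTC.
Add 4 hours 25 minutes leg 4 → 6:14 PM UTC.
Kabul is UTC+4:30, so local arrival = 6:14 PM + 4:30 = 10:44 PM on Dec 20.

10:44 PM on Dec 20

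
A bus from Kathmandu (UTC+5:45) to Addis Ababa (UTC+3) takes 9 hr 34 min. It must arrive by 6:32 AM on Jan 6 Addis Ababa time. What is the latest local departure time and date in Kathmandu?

Target arrival in UTC: 6:32 AM − 3:00 = 3:32 AM on Jan 6.
Subtract 9 hours 34 minutes → departure 5:58 PM UTC on Jan 5.
Kathmandu is UTC+5:45: 5:58 PM + 5:45 = 11:43 PM on Jan 5.

11:43 PM on Jan 5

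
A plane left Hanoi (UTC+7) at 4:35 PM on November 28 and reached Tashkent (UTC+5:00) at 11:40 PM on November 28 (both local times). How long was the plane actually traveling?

Departure in UTC: 4:35 PM − 7:00 = 9:35 AM on Nov 28.
Arrival in UTC: 11:40 PM − 5:00 = 6:40 PM on Nov 28.
Elapsed = 6:40 PM − 9:35 AM = 9 hours 5 minutes.

9 hours 5 minutes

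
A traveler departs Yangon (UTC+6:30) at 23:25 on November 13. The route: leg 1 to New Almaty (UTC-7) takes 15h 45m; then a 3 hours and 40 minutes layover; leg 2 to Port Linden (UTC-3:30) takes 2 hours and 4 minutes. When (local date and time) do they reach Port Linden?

10:54 on November 14

Convert departure to UTC: 23:25 − 6:30 = 16:55 UTC on Nov 13.
Add 15 hours 45 minutes leg 1 → 08:40 UTC (Nov 14).
Add 3 hours 40 minutes layover in New Almaty → 12:20 UTC.
Add 2 hours 4 minutes leg 2 → 14:24 UTC.
Port Linden is UTC−3:30, so local arrival = 14:24 − 3:30 = 10:54 on Nov 14.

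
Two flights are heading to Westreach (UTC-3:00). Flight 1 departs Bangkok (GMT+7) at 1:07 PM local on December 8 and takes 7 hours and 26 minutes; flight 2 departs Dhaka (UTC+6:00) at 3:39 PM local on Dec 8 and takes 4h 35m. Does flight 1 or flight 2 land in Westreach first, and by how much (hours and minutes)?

the first, by 41 minutes

Flight 1 in UTC: 1:07 PM − 7:00 = 6:07 AM on Dec 8.
+7 hours and 26 minutes → arrive 1:33 PM UTC on Dec 8.
Flight 2 in UTC: 3:39 PM − 6:00 = 9:39 AM on Dec 8.
+4 hours 35 minutes → arrive 2:14 PM UTC on Dec 8.
Flight 1 lands earlier by 41 minutes.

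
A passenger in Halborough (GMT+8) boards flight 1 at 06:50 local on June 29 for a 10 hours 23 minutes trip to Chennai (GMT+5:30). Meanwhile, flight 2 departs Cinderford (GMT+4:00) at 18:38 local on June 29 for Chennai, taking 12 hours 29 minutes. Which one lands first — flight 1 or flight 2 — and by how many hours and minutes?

the first, by 17 hours 54 minutes

Flight 1 in UTC: 06:50 − 8:00 = 22:50 on Jun 28.
+10 hours and 23 minutes → arrive 09:13 UTC on Jun 29.
Flight 2 in UTC: 18:38 − 4:00 = 14:38 on Jun 29.
+12 hours and 29 minutes → arrive 03:07 UTC on Jun 30.
Flight 1 lands earlier by 17 hours 54 minutes.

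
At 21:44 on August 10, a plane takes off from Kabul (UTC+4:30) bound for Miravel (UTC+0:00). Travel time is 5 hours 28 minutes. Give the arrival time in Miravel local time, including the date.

22:42 on Aug 10

Convert departure to UTC: 21:44 − 4:30 = 17:14 UTC on Aug 10.
Add 5 hours 28 minutes travel time → 22:42 UTC.
Miravel is UTC+0, so local arrival is the same: 22:42 on Aug 10.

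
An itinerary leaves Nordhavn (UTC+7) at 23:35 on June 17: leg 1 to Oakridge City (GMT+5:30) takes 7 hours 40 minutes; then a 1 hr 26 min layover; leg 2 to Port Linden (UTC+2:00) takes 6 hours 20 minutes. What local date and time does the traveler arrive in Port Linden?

Convert departure to UTC: 23:35 − 7:00 = 16:35 UTC on Jun 17.
Add 7 hours 40 minutes leg 1 → 00:15 UTC (Jun 18).
Add 1 hour 26 minutes layover in Oakridge City → 01:41 UTC.
Add 6 hours and 20 minutes leg 2 → 08:01 UTC.
Port Linden is UTC+2:00, so local arrival = 08:01 + 2:00 = 10:01 on Jun 18.

10:01 on June 18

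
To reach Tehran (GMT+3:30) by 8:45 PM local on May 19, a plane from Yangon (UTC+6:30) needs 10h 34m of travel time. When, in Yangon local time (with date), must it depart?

Target arrival in UTC: 8:45 PM − 3:30 = 5:15 PM on May 19.
Subtract 10 hours and 34 minutes → departure 6:41 AM UTC on May 19.
Yangon is UTC+6:30: 6:41 AM + 6:30 = 1:11 PM on May 19.

1:11 PM on May 19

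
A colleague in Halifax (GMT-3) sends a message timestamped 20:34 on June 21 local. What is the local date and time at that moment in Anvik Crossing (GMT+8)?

In UTC: 20:34 + 3:00 = 23:34 on Jun 21.
Anvik Crossing is UTC+8:00: 23:34 + 8:00 = 07:34 on Jun 22.

07:34 on Jun 22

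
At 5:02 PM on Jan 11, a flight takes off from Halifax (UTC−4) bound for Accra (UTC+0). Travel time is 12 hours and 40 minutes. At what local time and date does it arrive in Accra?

9:42 AM on January 12

Accra is 4:00 ahead of Halifax.
After 12 hours and 40 minutes it is 5:42 AM (Jan 12) in Halifax.
Shift by the zone difference: 5:42 AM + 4:00 = 9:42 AM on Jan 12 in Accra.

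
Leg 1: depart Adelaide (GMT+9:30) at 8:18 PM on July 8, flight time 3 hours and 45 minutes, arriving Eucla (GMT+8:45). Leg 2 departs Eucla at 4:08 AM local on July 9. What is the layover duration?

4 hours 50 minutes

Convert departure to UTC: 8:18 PM − 9:30 = 10:48 AM UTC on Jul 8.
Add 3 hours and 45 minutes flight time → 2:33 PM UTC.
Eucla is UTC+8:45, so local arrival = 2:33 PM + 8:45 = 11:18 PM on Jul 8.
Layover = 4:08 AM − 11:18 PM (+1 day) = 4 hours 50 minutes.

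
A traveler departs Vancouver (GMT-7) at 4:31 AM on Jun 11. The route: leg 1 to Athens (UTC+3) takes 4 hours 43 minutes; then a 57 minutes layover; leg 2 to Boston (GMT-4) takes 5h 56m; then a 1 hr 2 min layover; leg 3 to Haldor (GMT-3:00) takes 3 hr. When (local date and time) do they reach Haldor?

12:09 AM on Jun 12

Convert departure to UTC: 4:31 AM + 7:00 = 11:31 AM UTC on Jun 11.
Add 4 hours and 43 minutes leg 1 → 4:14 PM UTC.
Add 57 minutes layover in Athens → 5:11 PM UTC.
Add 5 hours and 56 minutes leg 2 → 11:07 PM UTC.
Add 1 hour and 2 minutes layover in Boston → 12:09 AM UTC (Jun 12).
Add 3 hours leg 3 → 3:09 AM UTC.
Haldor is UTC−3:00, so local arrival = 3:09 AM − 3:00 = 12:09 AM on Jun 12.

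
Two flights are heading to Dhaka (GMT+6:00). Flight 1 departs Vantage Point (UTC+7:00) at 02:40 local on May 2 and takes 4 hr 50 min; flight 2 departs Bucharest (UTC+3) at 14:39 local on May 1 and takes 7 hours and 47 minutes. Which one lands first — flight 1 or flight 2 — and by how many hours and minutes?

Flight 1 in UTC: 02:40 − 7:00 = 19:40 on May 1.
+4 hours 50 minutes → arrive 00:30 UTC on May 2.
Flight 2 in UTC: 14:39 − 3:00 = 11:39 on May 1.
+7 hours 47 minutes → arrive 19:26 UTC on May 1.
Flight 2 lands earlier by 5 hours 4 minutes.

the second, by 5 hours 4 minutes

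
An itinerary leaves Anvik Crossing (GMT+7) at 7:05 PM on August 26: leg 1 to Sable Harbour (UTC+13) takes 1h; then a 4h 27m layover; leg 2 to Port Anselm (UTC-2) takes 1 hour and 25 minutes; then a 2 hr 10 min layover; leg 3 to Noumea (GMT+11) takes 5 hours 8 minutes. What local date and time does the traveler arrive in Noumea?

Convert departure to UTC: 7:05 PM − 7:00 = 12:05 PM UTC on Aug 26.
Add 1 hour leg 1 → 1:05 PM UTC.
Add 4 hours and 27 minutes layover in Sable Harbour → 5:32 PM UTC.
Add 1 hour 25 minutes leg 2 → 6:57 PM UTC.
Add 2 hours 10 minutes layover in Port Anselm → 9:07 PM UTC.
Add 5 hours 8 minutes leg 3 → 2:15 AM UTC (Aug 27).
Noumea is UTC+11:00, so local arrival = 2:15 AM + 11:00 = 1:15 PM on Aug 27.

1:15 PM on Aug 27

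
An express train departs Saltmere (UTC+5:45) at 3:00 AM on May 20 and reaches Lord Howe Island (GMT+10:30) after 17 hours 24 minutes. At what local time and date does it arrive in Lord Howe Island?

Convert departure to UTC: 3:00 AM − 5:45 = 9:15 PM UTC on May 19.
Add 17 hours and 24 minutes travel time → 2:39 PM UTC (May 20).
Lord Howe Island is UTC+10:30, so local arrival = 2:39 PM + 10:30 = 1:09 AM on May 21.

1:09 AM on May 21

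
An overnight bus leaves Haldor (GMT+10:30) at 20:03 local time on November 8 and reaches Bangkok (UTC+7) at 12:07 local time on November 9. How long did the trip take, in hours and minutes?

19 hours 34 minutes

Departure in UTC: 20:03 − 10:30 = 09:33 on Nov 8.
Arrival in UTC: 12:07 − 7:00 = 05:07 on Nov 9.
Elapsed = 05:07 − 09:33 (+1 day) = 19 hours 34 minutes.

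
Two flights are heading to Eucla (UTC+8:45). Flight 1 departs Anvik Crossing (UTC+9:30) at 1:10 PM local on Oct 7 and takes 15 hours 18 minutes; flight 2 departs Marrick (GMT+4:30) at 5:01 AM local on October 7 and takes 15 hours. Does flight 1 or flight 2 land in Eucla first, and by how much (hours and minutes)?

the second, by 3 hours 27 minutes

Flight 1 in UTC: 1:10 PM − 9:30 = 3:40 AM on Oct 7.
+15 hours 18 minutes → arrive 6:58 PM UTC on Oct 7.
Flight 2 in UTC: 5:01 AM − 4:30 = 12:31 AM on Oct 7.
+15 hours → arrive 3:31 PM UTC on Oct 7.
Flight 2 lands earlier by 3 hours 27 minutes.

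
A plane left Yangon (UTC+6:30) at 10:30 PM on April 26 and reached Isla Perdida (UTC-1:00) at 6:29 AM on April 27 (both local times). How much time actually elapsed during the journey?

15 hours 29 minutes

Departure in UTC: 10:30 PM − 6:30 = 4:00 PM on Apr 26.
Arrival in UTC: 6:29 AM + 1:00 = 7:29 AM on Apr 27.
Elapsed = 7:29 AM − 4:00 PM (+1 day) = 15 hours 29 minutes.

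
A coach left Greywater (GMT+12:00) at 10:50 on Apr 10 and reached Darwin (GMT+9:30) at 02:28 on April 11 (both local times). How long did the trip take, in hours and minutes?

18 hours 8 minutes

Darwin is 2:30 behind Greywater.
Clock-face elapsed time (ignoring zones) is 15 hours 38 minutes.
Actual elapsed = 15 hours 38 minutes + 2:30 = 18 hours 8 minutes.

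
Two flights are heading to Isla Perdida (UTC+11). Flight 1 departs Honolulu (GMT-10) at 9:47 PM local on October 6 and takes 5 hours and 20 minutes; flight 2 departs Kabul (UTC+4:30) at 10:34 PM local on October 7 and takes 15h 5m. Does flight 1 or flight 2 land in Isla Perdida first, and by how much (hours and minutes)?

the first, by 20 hours 2 minutes

Flight 1 in UTC: 9:47 PM + 10:00 = 7:47 AM on Oct 7.
+5 hours and 20 minutes → arrive 1:07 PM UTC on Oct 7.
Flight 2 in UTC: 10:34 PM − 4:30 = 6:04 PM on Oct 7.
+15 hours 5 minutes → arrive 9:09 AM UTC on Oct 8.
Flight 1 lands earlier by 20 hours 2 minutes.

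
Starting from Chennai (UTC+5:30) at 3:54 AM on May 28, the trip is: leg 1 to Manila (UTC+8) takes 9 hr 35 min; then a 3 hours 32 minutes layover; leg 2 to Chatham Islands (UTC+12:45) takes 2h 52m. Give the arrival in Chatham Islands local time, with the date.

3:08 AM on May 29

Convert departure to UTC: 3:54 AM − 5:30 = 10:24 PM UTC on May 27.
Add 9 hours and 35 minutes leg 1 → 7:59 AM UTC (May 28).
Add 3 hours and 32 minutes layover in Manila → 11:31 AM UTC.
Add 2 hours and 52 minutes leg 2 → 2:23 PM UTC.
Chatham Islands is UTC+12:45, so local arrival = 2:23 PM + 12:45 = 3:08 AM on May 29.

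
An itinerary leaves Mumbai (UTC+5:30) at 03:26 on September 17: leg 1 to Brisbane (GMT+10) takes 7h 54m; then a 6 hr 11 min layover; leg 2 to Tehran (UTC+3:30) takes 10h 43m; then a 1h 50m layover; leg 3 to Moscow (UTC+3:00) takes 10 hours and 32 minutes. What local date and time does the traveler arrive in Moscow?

Convert departure to UTC: 03:26 − 5:30 = 21:56 UTC on Sep 16.
Add 7 hours 54 minutes leg 1 → 05:50 UTC (Sep 17).
Add 6 hours and 11 minutes layover in Brisbane → 12:01 UTC.
Add 10 hours 43 minutes leg 2 → 22:44 UTC.
Add 1 hour and 50 minutes layover in Tehran → 00:34 UTC (Sep 18).
Add 10 hours and 32 minutes leg 3 → 11:06 UTC.
Moscow is UTC+3:00, so local arrival = 11:06 + 3:00 = 14:06 on Sep 18.

14:06 on September 18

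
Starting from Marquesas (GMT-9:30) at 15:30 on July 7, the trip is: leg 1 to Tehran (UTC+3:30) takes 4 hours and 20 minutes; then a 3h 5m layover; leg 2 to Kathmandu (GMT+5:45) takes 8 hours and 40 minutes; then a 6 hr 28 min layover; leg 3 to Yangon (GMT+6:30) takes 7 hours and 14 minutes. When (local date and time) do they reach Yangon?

13:17 on July 9

Convert departure to UTC: 15:30 + 9:30 = 01:00 UTC on Jul 8.
Add 4 hours 20 minutes leg 1 → 05:20 UTC.
Add 3 hours and 5 minutes layover in Tehran → 08:25 UTC.
Add 8 hours and 40 minutes leg 2 → 17:05 UTC.
Add 6 hours 28 minutes layover in Kathmandu → 23:33 UTC.
Add 7 hours and 14 minutes leg 3 → 06:47 UTC (Jul 9).
Yangon is UTC+6:30, so local arrival = 06:47 + 6:30 = 13:17 on Jul 9.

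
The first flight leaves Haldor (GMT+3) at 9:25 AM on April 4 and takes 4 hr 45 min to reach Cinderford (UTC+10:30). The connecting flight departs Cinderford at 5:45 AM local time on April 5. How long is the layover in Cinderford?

8 hours 5 minutes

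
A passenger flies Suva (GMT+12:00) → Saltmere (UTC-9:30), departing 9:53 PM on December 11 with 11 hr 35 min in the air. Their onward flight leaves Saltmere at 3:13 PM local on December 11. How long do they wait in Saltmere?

3 hours 15 minutes

Convert departure to UTC: 9:53 PM − 12:00 = 9:53 AM UTC on Dec 11.
Add 11 hours 35 minutes flight time → 9:28 PM UTC.
Saltmere is UTC−9:30, so local arrival = 9:28 PM − 9:30 = 11:58 AM on Dec 11.
Layover = 3:13 PM − 11:58 AM = 3 hours 15 minutes.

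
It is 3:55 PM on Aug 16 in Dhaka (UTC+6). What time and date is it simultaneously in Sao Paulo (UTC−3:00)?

In UTC: 3:55 PM − 6:00 = 9:55 AM on Aug 16.
Sao Paulo is UTC−3:00: 9:55 AM − 3:00 = 6:55 AM on Aug 16.

6:55 AM on Aug 16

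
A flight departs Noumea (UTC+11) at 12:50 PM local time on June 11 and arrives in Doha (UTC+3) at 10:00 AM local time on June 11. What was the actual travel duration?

5 hours 10 minutes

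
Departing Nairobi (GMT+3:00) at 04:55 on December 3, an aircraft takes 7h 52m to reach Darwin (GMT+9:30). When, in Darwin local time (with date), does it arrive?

19:17 on December 3

Darwin is 6:30 ahead of Nairobi.
After 7 hours and 52 minutes it is 12:47 in Nairobi.
Shift by the zone difference: 12:47 + 6:30 = 19:17 on Dec 3 in Darwin.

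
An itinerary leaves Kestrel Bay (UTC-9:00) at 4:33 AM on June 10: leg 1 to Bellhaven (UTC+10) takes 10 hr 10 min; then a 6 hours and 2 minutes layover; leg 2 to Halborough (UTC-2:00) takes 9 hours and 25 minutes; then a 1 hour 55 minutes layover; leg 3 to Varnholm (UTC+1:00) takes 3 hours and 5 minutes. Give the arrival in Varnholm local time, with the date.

Convert departure to UTC: 4:33 AM + 9:00 = 1:33 PM UTC on Jun 10.
Add 10 hours and 10 minutes leg 1 → 11:43 PM UTC.
Add 6 hours and 2 minutes layover in Bellhaven → 5:45 AM UTC (Jun 11).
Add 9 hours and 25 minutes leg 2 → 3:10 PM UTC.
Add 1 hour and 55 minutes layover in Halborough → 5:05 PM UTC.
Add 3 hours and 5 minutes leg 3 → 8:10 PM UTC.
Varnholm is UTC+1:00, so local arrival = 8:10 PM + 1:00 = 9:10 PM on Jun 11.

9:10 PM on Jun 11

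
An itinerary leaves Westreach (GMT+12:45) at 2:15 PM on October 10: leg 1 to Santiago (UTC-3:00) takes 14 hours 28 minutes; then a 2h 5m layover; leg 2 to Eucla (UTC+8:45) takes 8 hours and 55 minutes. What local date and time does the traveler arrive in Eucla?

11:43 AM on Oct 11

Convert departure to UTC: 2:15 PM − 12:45 = 1:30 AM UTC on Oct 10.
Add 14 hours 28 minutes leg 1 → 3:58 PM UTC.
Add 2 hours and 5 minutes layover in Santiago → 6:03 PM UTC.
Add 8 hours and 55 minutes leg 2 → 2:58 AM UTC (Oct 11).
Eucla is UTC+8:45, so local arrival = 2:58 AM + 8:45 = 11:43 AM on Oct 11.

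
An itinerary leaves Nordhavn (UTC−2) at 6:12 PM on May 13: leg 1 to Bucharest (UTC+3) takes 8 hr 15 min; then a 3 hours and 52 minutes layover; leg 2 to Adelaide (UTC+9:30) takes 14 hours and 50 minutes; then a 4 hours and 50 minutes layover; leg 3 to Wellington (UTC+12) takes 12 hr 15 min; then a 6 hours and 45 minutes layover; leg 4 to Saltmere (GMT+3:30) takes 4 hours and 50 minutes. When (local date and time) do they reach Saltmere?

7:19 AM on May 16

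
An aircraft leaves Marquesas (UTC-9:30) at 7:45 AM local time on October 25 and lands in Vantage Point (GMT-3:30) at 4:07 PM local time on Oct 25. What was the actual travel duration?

Vantage Point is 6:00 ahead of Marquesas.
Clock-face elapsed time (ignoring zones) is 8 hours 22 minutes.
Actual elapsed = 8 hours 22 minutes − 6:00 = 2 hours 22 minutes.

2 hours 22 minutes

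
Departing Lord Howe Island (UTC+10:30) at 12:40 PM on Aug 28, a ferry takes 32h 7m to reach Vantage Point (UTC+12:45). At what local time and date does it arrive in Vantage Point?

11:02 PM on August 29

Vantage Point is 2:15 ahead of Lord Howe Island.
After 32 hours and 7 minutes it is 8:47 PM (Aug 29) in Lord Howe Island.
Shift by the zone difference: 8:47 PM + 2:15 = 11:02 PM on Aug 29 in Vantage Point.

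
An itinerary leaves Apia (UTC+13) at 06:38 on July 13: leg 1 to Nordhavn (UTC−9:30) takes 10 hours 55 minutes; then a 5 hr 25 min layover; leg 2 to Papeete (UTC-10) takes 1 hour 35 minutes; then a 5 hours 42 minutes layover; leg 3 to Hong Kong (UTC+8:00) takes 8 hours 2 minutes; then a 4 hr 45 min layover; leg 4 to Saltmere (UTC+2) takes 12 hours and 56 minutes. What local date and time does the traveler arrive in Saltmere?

20:58 on July 14

Convert departure to UTC: 06:38 − 13:00 = 17:38 UTC on Jul 12.
Add 10 hours 55 minutes leg 1 → 04:33 UTC (Jul 13).
Add 5 hours and 25 minutes layover in Nordhavn → 09:58 UTC.
Add 1 hour and 35 minutes leg 2 → 11:33 UTC.
Add 5 hours and 42 minutes layover in Papeete → 17:15 UTC.
Add 8 hours 2 minutes leg 3 → 01:17 UTC (Jul 14).
Add 4 hours and 45 minutes layover in Hong Kong → 06:02 UTC.
Add 12 hours 56 minutes leg 4 → 18:58 UTC.
Saltmere is UTC+2:00, so local arrival = 18:58 + 2:00 = 20:58 on Jul 14.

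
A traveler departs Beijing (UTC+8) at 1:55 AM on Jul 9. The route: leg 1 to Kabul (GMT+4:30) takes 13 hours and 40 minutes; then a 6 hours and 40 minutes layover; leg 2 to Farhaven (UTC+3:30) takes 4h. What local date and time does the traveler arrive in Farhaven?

9:45 PM on Jul 9

Convert departure to UTC: 1:55 AM − 8:00 = 5:55 PM UTC on Jul 8.
Add 13 hours and 40 minutes leg 1 → 7:35 AM UTC (Jul 9).
Add 6 hours and 40 minutes layover in Kabul → 2:15 PM UTC.
Add 4 hours leg 2 → 6:15 PM UTC.
Farhaven is UTC+3:30, so local arrival = 6:15 PM + 3:30 = 9:45 PM on Jul 9.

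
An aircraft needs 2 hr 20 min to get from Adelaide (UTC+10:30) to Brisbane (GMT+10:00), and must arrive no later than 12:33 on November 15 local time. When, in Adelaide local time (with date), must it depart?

Target arrival in UTC: 12:33 − 10:00 = 02:33 on Nov 15.
Subtract 2 hours 20 minutes → departure 00:13 UTC on Nov 15.
Adelaide is UTC+10:30: 00:13 + 10:30 = 10:43 on Nov 15.

10:43 on Nov 15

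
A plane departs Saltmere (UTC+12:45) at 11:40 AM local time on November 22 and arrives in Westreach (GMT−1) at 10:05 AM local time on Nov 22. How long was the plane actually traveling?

12 hours 10 minutes

Westreach is 13:45 behind Saltmere.
Clock-face elapsed time (ignoring zones) is −1 hour 35 minutes.
Actual elapsed = −1 hour 35 minutes + 13:45 = 12 hours 10 minutes.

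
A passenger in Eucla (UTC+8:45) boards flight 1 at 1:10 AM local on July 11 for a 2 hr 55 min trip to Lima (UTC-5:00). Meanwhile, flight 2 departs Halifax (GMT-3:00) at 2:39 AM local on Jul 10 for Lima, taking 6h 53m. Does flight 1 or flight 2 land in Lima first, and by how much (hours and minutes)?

Flight 1 in UTC: 1:10 AM − 8:45 = 4:25 PM on Jul 10.
+2 hours 55 minutes → arrive 7:20 PM UTC on Jul 10.
Flight 2 in UTC: 2:39 AM + 3:00 = 5:39 AM on Jul 10.
+6 hours and 53 minutes → arrive 12:32 PM UTC on Jul 10.
Flight 2 lands earlier by 6 hours 48 minutes.

the second, by 6 hours 48 minutes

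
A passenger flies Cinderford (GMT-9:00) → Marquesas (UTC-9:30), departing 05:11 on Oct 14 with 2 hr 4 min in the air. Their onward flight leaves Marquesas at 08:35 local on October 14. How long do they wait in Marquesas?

Convert departure to UTC: 05:11 + 9:00 = 14:11 UTC on Oct 14.
Add 2 hours and 4 minutes flight time → 16:15 UTC.
Marquesas is UTC−9:30, so local arrival = 16:15 − 9:30 = 06:45 on Oct 14.
Layover = 08:35 − 06:45 = 1 hour 50 minutes.

1 hour 50 minutes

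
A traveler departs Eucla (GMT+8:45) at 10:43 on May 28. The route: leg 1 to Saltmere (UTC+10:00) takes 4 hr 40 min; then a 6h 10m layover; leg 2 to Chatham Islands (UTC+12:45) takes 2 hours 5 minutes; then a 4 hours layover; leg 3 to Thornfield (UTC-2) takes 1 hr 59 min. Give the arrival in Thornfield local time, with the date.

18:52 on May 28

Convert departure to UTC: 10:43 − 8:45 = 01:58 UTC on May 28.
Add 4 hours and 40 minutes leg 1 → 06:38 UTC.
Add 6 hours 10 minutes layover in Saltmere → 12:48 UTC.
Add 2 hours and 5 minutes leg 2 → 14:53 UTC.
Add 4 hours layover in Chatham Islands → 18:53 UTC.
Add 1 hour and 59 minutes leg 3 → 20:52 UTC.
Thornfield is UTC−2:00, so local arrival = 20:52 − 2:00 = 18:52 on May 28.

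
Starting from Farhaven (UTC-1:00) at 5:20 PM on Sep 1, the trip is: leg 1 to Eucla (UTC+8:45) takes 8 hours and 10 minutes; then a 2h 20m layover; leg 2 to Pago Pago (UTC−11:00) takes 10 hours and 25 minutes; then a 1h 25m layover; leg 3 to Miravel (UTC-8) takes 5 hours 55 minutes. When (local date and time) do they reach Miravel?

2:35 PM on September 2

Convert departure to UTC: 5:20 PM + 1:00 = 6:20 PM UTC on Sep 1.
Add 8 hours and 10 minutes leg 1 → 2:30 AM UTC (Sep 2).
Add 2 hours 20 minutes layover in Eucla → 4:50 AM UTC.
Add 10 hours and 25 minutes leg 2 → 3:15 PM UTC.
Add 1 hour and 25 minutes layover in Pago Pago → 4:40 PM UTC.
Add 5 hours and 55 minutes leg 3 → 10:35 PM UTC.
Miravel is UTC−8:00, so local arrival = 10:35 PM − 8:00 = 2:35 PM on Sep 2.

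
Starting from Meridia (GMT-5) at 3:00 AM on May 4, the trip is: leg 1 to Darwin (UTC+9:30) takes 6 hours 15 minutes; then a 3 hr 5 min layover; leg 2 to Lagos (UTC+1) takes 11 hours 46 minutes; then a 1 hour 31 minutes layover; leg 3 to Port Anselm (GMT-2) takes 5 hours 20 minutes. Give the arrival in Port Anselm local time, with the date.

9:57 AM on May 5

Convert departure to UTC: 3:00 AM + 5:00 = 8:00 AM UTC on May 4.
Add 6 hours 15 minutes leg 1 → 2:15 PM UTC.
Add 3 hours and 5 minutes layover in Darwin → 5:20 PM UTC.
Add 11 hours 46 minutes leg 2 → 5:06 AM UTC (May 5).
Add 1 hour 31 minutes layover in Lagos → 6:37 AM UTC.
Add 5 hours 20 minutes leg 3 → 11:57 AM UTC.
Port Anselm is UTC−2:00, so local arrival = 11:57 AM − 2:00 = 9:57 AM on May 5.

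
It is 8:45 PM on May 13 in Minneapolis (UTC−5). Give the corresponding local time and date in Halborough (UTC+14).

3:45 PM on May 14

In UTC: 8:45 PM + 5:00 = 1:45 AM on May 14.
Halborough is UTC+14:00: 1:45 AM + 14:00 = 3:45 PM on May 14.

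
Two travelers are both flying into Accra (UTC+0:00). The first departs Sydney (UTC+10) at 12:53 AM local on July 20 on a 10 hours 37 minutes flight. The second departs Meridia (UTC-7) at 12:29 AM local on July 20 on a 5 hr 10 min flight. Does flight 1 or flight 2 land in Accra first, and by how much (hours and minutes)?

Flight 1 in UTC: 12:53 AM − 10:00 = 2:53 PM on Jul 19.
+10 hours 37 minutes → arrive 1:30 AM UTC on Jul 20.
Flight 2 in UTC: 12:29 AM + 7:00 = 7:29 AM on Jul 20.
+5 hours and 10 minutes → arrive 12:39 PM UTC on Jul 20.
Flight 1 lands earlier by 11 hours 9 minutes.

the first, by 11 hours 9 minutes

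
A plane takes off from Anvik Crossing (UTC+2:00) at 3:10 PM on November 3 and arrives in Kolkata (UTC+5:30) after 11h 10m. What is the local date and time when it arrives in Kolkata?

Convert departure to UTC: 3:10 PM − 2:00 = 1:10 PM UTC on Nov 3.
Add 11 hours 10 minutes travel time → 12:20 AM UTC (Nov 4).
Kolkata is UTC+5:30, so local arrival = 12:20 AM + 5:30 = 5:50 AM on Nov 4.

5:50 AM on Nov 4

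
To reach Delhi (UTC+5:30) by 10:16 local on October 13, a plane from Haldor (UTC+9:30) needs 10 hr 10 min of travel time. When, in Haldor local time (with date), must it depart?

04:06 on Oct 13

Target arrival in UTC: 10:16 − 5:30 = 04:46 on Oct 13.
Subtract 10 hours and 10 minutes → departure 18:36 UTC on Oct 12.
Haldor is UTC+9:30: 18:36 + 9:30 = 04:06 on Oct 13.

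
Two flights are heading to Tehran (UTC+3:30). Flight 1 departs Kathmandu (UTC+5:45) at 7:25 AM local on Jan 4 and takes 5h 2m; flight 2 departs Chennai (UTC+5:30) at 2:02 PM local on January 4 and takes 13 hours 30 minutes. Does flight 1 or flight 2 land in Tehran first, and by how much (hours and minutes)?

the first, by 15 hours 20 minutes

Flight 1 in UTC: 7:25 AM − 5:45 = 1:40 AM on Jan 4.
+5 hours and 2 minutes → arrive 6:42 AM UTC on Jan 4.
Flight 2 in UTC: 2:02 PM − 5:30 = 8:32 AM on Jan 4.
+13 hours 30 minutes → arrive 10:02 PM UTC on Jan 4.
Flight 1 lands earlier by 15 hours 20 minutes.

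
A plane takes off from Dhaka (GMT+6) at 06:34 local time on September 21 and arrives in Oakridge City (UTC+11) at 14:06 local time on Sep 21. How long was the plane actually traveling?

Oakridge City is 5:00 ahead of Dhaka.
Clock-face elapsed time (ignoring zones) is 7 hours 32 minutes.
Actual elapsed = 7 hours 32 minutes − 5:00 = 2 hours 32 minutes.

2 hours 32 minutes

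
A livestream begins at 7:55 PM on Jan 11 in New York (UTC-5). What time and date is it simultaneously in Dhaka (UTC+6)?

6:55 AM on Jan 12

In UTC: 7:55 PM + 5:00 = 12:55 AM on Jan 12.
Dhaka is UTC+6:00: 12:55 AM + 6:00 = 6:55 AM on Jan 12.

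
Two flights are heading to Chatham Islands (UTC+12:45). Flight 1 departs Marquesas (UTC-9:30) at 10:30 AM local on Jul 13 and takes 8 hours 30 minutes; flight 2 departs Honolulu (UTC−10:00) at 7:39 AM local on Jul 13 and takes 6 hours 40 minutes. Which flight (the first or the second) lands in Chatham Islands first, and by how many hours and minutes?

Flight 1 in UTC: 10:30 AM + 9:30 = 8:00 PM on Jul 13.
+8 hours and 30 minutes → arrive 4:30 AM UTC on Jul 14.
Flight 2 in UTC: 7:39 AM + 10:00 = 5:39 PM on Jul 13.
+6 hours 40 minutes → arrive 12:19 AM UTC on Jul 14.
Flight 2 lands earlier by 4 hours 11 minutes.

the second, by 4 hours 11 minutes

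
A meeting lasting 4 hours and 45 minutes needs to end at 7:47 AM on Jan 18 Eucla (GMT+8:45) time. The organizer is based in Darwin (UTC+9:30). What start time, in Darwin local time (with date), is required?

3:47 AM on Jan 18

Target end time in UTC: 7:47 AM − 8:45 = 11:02 PM on Jan 17.
Subtract 4 hours and 45 minutes → start 6:17 PM UTC on Jan 17.
Darwin is UTC+9:30: 6:17 PM + 9:30 = 3:47 AM on Jan 18.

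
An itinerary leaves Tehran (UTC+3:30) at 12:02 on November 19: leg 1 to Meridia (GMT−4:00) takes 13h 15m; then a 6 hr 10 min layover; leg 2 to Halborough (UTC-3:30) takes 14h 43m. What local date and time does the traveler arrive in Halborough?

Convert departure to UTC: 12:02 − 3:30 = 08:32 UTC on Nov 19.
Add 13 hours and 15 minutes leg 1 → 21:47 UTC.
Add 6 hours 10 minutes layover in Meridia → 03:57 UTC (Nov 20).
Add 14 hours and 43 minutes leg 2 → 18:40 UTC.
Halborough is UTC−3:30, so local arrival = 18:40 − 3:30 = 15:10 on Nov 20.

15:10 on Nov 20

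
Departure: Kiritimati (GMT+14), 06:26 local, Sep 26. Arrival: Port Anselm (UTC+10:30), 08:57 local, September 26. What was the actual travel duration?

6 hours 1 minute

Departure in UTC: 06:26 − 14:00 = 16:26 on Sep 25.
Arrival in UTC: 08:57 − 10:30 = 22:27 on Sep 25.
Elapsed = 22:27 − 16:26 = 6 hours 1 minute.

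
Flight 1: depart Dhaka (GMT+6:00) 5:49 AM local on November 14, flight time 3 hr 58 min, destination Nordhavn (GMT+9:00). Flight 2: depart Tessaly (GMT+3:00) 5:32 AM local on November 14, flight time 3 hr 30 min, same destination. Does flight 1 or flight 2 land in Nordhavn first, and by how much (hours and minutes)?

Flight 1 in UTC: 5:49 AM − 6:00 = 11:49 PM on Nov 13.
+3 hours and 58 minutes → arrive 3:47 AM UTC on Nov 14.
Flight 2 in UTC: 5:32 AM − 3:00 = 2:32 AM on Nov 14.
+3 hours and 30 minutes → arrive 6:02 AM UTC on Nov 14.
Flight 1 lands earlier by 2 hours 15 minutes.

the first, by 2 hours 15 minutes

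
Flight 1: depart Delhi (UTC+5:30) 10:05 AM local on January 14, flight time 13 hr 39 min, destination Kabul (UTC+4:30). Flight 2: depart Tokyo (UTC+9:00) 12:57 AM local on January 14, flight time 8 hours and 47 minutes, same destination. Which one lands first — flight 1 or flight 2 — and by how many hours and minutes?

Flight 1 in UTC: 10:05 AM − 5:30 = 4:35 AM on Jan 14.
+13 hours and 39 minutes → arrive 6:14 PM UTC on Jan 14.
Flight 2 in UTC: 12:57 AM − 9:00 = 3:57 PM on Jan 13.
+8 hours and 47 minutes → arrive 12:44 AM UTC on Jan 14.
Flight 2 lands earlier by 17 hours 30 minutes.

the second, by 17 hours 30 minutes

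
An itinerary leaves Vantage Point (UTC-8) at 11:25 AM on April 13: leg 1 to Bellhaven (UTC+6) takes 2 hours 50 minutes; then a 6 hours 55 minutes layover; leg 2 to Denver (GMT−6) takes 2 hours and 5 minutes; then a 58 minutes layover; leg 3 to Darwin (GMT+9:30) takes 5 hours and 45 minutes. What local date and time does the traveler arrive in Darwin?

11:28 PM on April 14

Convert departure to UTC: 11:25 AM + 8:00 = 7:25 PM UTC on Apr 13.
Add 2 hours and 50 minutes leg 1 → 10:15 PM UTC.
Add 6 hours 55 minutes layover in Bellhaven → 5:10 AM UTC (Apr 14).
Add 2 hours and 5 minutes leg 2 → 7:15 AM UTC.
Add 58 minutes layover in Denver → 8:13 AM UTC.
Add 5 hours and 45 minutes leg 3 → 1:58 PM UTC.
Darwin is UTC+9:30, so local arrival = 1:58 PM + 9:30 = 11:28 PM on Apr 14.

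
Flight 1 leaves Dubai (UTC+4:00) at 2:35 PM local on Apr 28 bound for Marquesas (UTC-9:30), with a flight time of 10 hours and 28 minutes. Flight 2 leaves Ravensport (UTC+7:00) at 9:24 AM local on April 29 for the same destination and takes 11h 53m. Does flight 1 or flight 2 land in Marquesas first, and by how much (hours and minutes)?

Flight 1 in UTC: 2:35 PM − 4:00 = 10:35 AM on Apr 28.
+10 hours and 28 minutes → arrive 9:03 PM UTC on Apr 28.
Flight 2 in UTC: 9:24 AM − 7:00 = 2:24 AM on Apr 29.
+11 hours 53 minutes → arrive 2:17 PM UTC on Apr 29.
Flight 1 lands earlier by 17 hours 14 minutes.

the first, by 17 hours 14 minutes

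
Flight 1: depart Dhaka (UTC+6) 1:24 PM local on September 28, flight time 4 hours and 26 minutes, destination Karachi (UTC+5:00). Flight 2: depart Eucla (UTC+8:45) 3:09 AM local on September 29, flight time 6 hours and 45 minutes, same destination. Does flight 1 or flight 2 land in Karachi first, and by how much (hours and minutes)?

the first, by 13 hours 19 minutes

Flight 1 in UTC: 1:24 PM − 6:00 = 7:24 AM on Sep 28.
+4 hours and 26 minutes → arrive 11:50 AM UTC on Sep 28.
Flight 2 in UTC: 3:09 AM − 8:45 = 6:24 PM on Sep 28.
+6 hours and 45 minutes → arrive 1:09 AM UTC on Sep 29.
Flight 1 lands earlier by 13 hours 19 minutes.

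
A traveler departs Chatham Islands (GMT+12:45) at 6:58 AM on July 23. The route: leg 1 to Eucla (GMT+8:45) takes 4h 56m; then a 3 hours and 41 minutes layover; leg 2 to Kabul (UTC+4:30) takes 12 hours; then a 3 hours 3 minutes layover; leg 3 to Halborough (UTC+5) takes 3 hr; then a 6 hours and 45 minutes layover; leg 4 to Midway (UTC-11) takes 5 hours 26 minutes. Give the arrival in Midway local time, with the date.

10:04 PM on July 23

Convert departure to UTC: 6:58 AM − 12:45 = 6:13 PM UTC on Jul 22.
Add 4 hours and 56 minutes leg 1 → 11:09 PM UTC.
Add 3 hours 41 minutes layover in Eucla → 2:50 AM UTC (Jul 23).
Add 12 hours leg 2 → 2:50 PM UTC.
Add 3 hours 3 minutes layover in Kabul → 5:53 PM UTC.
Add 3 hours leg 3 → 8:53 PM UTC.
Add 6 hours 45 minutes layover in Halborough → 3:38 AM UTC (Jul 24).
Add 5 hours and 26 minutes leg 4 → 9:04 AM UTC.
Midway is UTC−11:00, so local arrival = 9:04 AM − 11:00 = 10:04 PM on Jul 23.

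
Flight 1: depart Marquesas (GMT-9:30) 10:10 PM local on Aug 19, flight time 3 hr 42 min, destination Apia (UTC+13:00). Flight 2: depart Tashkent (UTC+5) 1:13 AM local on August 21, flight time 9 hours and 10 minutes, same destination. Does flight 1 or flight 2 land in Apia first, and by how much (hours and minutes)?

Flight 1 in UTC: 10:10 PM + 9:30 = 7:40 AM on Aug 20.
+3 hours 42 minutes → arrive 11:22 AM UTC on Aug 20.
Flight 2 in UTC: 1:13 AM − 5:00 = 8:13 PM on Aug 20.
+9 hours and 10 minutes → arrive 5:23 AM UTC on Aug 21.
Flight 1 lands earlier by 18 hours 1 minute.

the first, by 18 hours 1 minute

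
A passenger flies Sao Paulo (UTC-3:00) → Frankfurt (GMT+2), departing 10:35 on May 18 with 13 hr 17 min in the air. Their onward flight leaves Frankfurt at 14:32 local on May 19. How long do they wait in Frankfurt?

Convert departure to UTC: 10:35 + 3:00 = 13:35 UTC on May 18.
Add 13 hours 17 minutes flight time → 02:52 UTC (May 19).
Frankfurt is UTC+2:00, so local arrival = 02:52 + 2:00 = 04:52 on May 19.
Layover = 14:32 − 04:52 = 9 hours 40 minutes.

9 hours 40 minutes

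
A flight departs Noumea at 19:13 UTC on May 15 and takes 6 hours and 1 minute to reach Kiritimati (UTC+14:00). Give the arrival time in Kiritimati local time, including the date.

15:14 on May 16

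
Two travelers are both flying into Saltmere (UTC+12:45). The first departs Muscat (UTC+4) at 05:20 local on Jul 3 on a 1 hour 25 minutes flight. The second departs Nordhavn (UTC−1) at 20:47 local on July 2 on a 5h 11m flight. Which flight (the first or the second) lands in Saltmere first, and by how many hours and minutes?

the first, by 13 minutes

Flight 1 in UTC: 05:20 − 4:00 = 01:20 on Jul 3.
+1 hour and 25 minutes → arrive 02:45 UTC on Jul 3.
Flight 2 in UTC: 20:47 + 1:00 = 21:47 on Jul 2.
+5 hours and 11 minutes → arrive 02:58 UTC on Jul 3.
Flight 1 lands earlier by 13 minutes.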